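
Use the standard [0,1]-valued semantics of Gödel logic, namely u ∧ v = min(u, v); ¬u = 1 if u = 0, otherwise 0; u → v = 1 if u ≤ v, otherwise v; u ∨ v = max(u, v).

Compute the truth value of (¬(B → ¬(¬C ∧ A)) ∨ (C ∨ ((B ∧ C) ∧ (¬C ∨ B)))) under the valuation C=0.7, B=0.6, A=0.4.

¬C: Gödel ¬ of 0.7 = 0 (operand ≠ 0)
(¬C ∧ A) = min(0, 0.4) = 0
¬(¬C ∧ A): Gödel ¬ of 0 = 1 (operand is 0)
(B → ¬(¬C ∧ A)): 0.6 ≤ 1, so result = 1
¬(B → ¬(¬C ∧ A)): Gödel ¬ of 1 = 0 (operand ≠ 0)
(B ∧ C) = min(0.6, 0.7) = 0.6
¬C: Gödel ¬ of 0.7 = 0 (operand ≠ 0)
(¬C ∨ B) = max(0, 0.6) = 0.6
((B ∧ C) ∧ (¬C ∨ B)) = min(0.6, 0.6) = 0.6
(C ∨ ((B ∧ C) ∧ (¬C ∨ B))) = max(0.7, 0.6) = 0.7
(¬(B → ¬(¬C ∧ A)) ∨ (C ∨ ((B ∧ C) ∧ (¬C ∨ B)))) = max(0, 0.7) = 0.7

0.70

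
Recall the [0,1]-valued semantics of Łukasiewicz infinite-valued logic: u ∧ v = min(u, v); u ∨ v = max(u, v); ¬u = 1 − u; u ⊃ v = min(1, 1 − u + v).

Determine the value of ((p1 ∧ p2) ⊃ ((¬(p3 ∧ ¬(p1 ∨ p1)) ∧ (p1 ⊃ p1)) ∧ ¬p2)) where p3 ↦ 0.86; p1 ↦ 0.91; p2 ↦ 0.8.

0.40

(p1 ∧ p2) = min(0.91, 0.8) = 0.8
(p1 ∨ p1) = max(0.91, 0.91) = 0.91
¬(p1 ∨ p1): Łukasiewicz ¬ gives 1 − 0.91 = 0.09
(p3 ∧ ¬(p1 ∨ p1)) = min(0.86, 0.09) = 0.09
¬(p3 ∧ ¬(p1 ∨ p1)): Łukasiewicz ¬ gives 1 − 0.09 = 0.91
(p1 ⊃ p1): min(1, 1 − 0.91 + 0.91) = 1
(¬(p3 ∧ ¬(p1 ∨ p1)) ∧ (p1 ⊃ p1)) = min(0.91, 1) = 0.91
¬p2: Łukasiewicz ¬ gives 1 − 0.8 = 0.2
((¬(p3 ∧ ¬(p1 ∨ p1)) ∧ (p1 ⊃ p1)) ∧ ¬p2) = min(0.91, 0.2) = 0.2
((p1 ∧ p2) ⊃ ((¬(p3 ∧ ¬(p1 ∨ p1)) ∧ (p1 ⊃ p1)) ∧ ¬p2)): min(1, 1 − 0.8 + 0.2) = 0.4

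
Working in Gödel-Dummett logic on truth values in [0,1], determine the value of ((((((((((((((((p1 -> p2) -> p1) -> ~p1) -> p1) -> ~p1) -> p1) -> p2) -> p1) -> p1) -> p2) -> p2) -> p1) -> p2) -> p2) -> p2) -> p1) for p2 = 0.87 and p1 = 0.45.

(p1 -> p2): 0.45 ≤ 0.87, so result = 1
((p1 -> p2) -> p1): 1 > 0.45, so result = 0.45
~p1: Gödel ¬ of 0.45 = 0 (operand ≠ 0)
(((p1 -> p2) -> p1) -> ~p1): 0.45 > 0, so result = 0
((((p1 -> p2) -> p1) -> ~p1) -> p1): 0 ≤ 0.45, so result = 1
~p1: Gödel ¬ of 0.45 = 0 (operand ≠ 0)
(((((p1 -> p2) -> p1) -> ~p1) -> p1) -> ~p1): 1 > 0, so result = 0
((((((p1 -> p2) -> p1) -> ~p1) -> p1) -> ~p1) -> p1): 0 ≤ 0.45, so result = 1
(((((((p1 -> p2) -> p1) -> ~p1) -> p1) -> ~p1) -> p1) -> p2): 1 > 0.87, so result = 0.87
((((((((p1 -> p2) -> p1) -> ~p1) -> p1) -> ~p1) -> p1) -> p2) -> p1): 0.87 > 0.45, so result = 0.45
(((((((((p1 -> p2) -> p1) -> ~p1) -> p1) -> ~p1) -> p1) -> p2) -> p1) -> p1): 0.45 ≤ 0.45, so result = 1
((((((((((p1 -> p2) -> p1) -> ~p1) -> p1) -> ~p1) -> p1) -> p2) -> p1) -> p1) -> p2): 1 > 0.87, so result = 0.87
(((((((((((p1 -> p2) -> p1) -> ~p1) -> p1) -> ~p1) -> p1) -> p2) -> p1) -> p1) -> p2) -> p2): 0.87 ≤ 0.87, so result = 1
((((((((((((p1 -> p2) -> p1) -> ~p1) -> p1) -> ~p1) -> p1) -> p2) -> p1) -> p1) -> p2) -> p2) -> p1): 1 > 0.45, so result = 0.45
(((((((((((((p1 -> p2) -> p1) -> ~p1) -> p1) -> ~p1) -> p1) -> p2) -> p1) -> p1) -> p2) -> p2) -> p1) -> p2): 0.45 ≤ 0.87, so result = 1
((((((((((((((p1 -> p2) -> p1) -> ~p1) -> p1) -> ~p1) -> p1) -> p2) -> p1) -> p1) -> p2) -> p2) -> p1) -> p2) -> p2): 1 > 0.87, so result = 0.87
(((((((((((((((p1 -> p2) -> p1) -> ~p1) -> p1) -> ~p1) -> p1) -> p2) -> p1) -> p1) -> p2) -> p2) -> p1) -> p2) -> p2) -> p2): 0.87 ≤ 0.87, so result = 1
((((((((((((((((p1 -> p2) -> p1) -> ~p1) -> p1) -> ~p1) -> p1) -> p2) -> p1) -> p1) -> p2) -> p2) -> p1) -> p2) -> p2) -> p2) -> p1): 1 > 0.45, so result = 0.45

0.45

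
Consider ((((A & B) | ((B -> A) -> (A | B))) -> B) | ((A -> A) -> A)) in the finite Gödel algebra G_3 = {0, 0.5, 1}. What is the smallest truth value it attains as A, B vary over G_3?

0.50

The minimum is attained at A = 0, B = 0.5:
  (A & B) = min(0, 0.5) = 0
  (B -> A): 0.5 > 0, so result = 0
  (A | B) = max(0, 0.5) = 0.5
  ((B -> A) -> (A | B)): 0 ≤ 0.5, so result = 1
  ((A & B) | ((B -> A) -> (A | B))) = max(0, 1) = 1
  (((A & B) | ((B -> A) -> (A | B))) -> B): 1 > 0.5, so result = 0.5
  (A -> A): 0 ≤ 0, so result = 1
  ((A -> A) -> A): 1 > 0, so result = 0
  ((((A & B) | ((B -> A) -> (A | B))) -> B) | ((A -> A) -> A)) = max(0.5, 0) = 0.5
Checking all 9 assignments confirms none give a value below 0.50.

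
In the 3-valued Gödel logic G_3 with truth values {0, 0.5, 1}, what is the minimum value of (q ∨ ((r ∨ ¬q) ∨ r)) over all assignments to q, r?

The minimum is attained at q = 0.5, r = 0:
  ¬q: Gödel ¬ of 0.5 = 0 (operand ≠ 0)
  (r ∨ ¬q) = max(0, 0) = 0
  ((r ∨ ¬q) ∨ r) = max(0, 0) = 0
  (q ∨ ((r ∨ ¬q) ∨ r)) = max(0.5, 0) = 0.5
Checking all 9 assignments confirms none give a value below 0.50.

0.50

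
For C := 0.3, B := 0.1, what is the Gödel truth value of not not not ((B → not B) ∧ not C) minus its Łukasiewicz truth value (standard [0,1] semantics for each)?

Gödel evaluation:
  not B: Gödel ¬ of 0.1 = 0 (operand ≠ 0)
  (B → not B): 0.1 > 0, so result = 0
  not C: Gödel ¬ of 0.3 = 0 (operand ≠ 0)
  ((B → not B) ∧ not C) = min(0, 0) = 0
  not ((B → not B) ∧ not C): Gödel ¬ of 0 = 1 (operand is 0)
  not not ((B → not B) ∧ not C): Gödel ¬ of 1 = 0 (operand ≠ 0)
  not not not ((B → not B) ∧ not C): Gödel ¬ of 0 = 1 (operand is 0)
  Gödel value = 1
Łukasiewicz evaluation:
  not B: Łukasiewicz ¬ gives 1 − 0.1 = 0.9
  (B → not B): min(1, 1 − 0.1 + 0.9) = 1
  not C: Łukasiewicz ¬ gives 1 − 0.3 = 0.7
  ((B → not B) ∧ not C) = min(1, 0.7) = 0.7
  not ((B → not B) ∧ not C): Łukasiewicz ¬ gives 1 − 0.7 = 0.3
  not not ((B → not B) ∧ not C): Łukasiewicz ¬ gives 1 − 0.3 = 0.7
  not not not ((B → not B) ∧ not C): Łukasiewicz ¬ gives 1 − 0.7 = 0.3
  Łukasiewicz value = 0.3
Difference: 1 − 0.3 = 0.70

0.70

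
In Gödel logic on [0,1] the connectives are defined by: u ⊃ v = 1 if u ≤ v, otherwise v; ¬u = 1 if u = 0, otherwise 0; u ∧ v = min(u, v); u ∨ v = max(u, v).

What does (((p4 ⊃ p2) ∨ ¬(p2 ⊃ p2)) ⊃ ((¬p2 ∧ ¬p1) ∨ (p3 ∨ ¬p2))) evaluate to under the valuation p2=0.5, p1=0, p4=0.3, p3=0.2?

(p4 ⊃ p2): 0.3 ≤ 0.5, so result = 1
(p2 ⊃ p2): 0.5 ≤ 0.5, so result = 1
¬(p2 ⊃ p2): Gödel ¬ of 1 = 0 (operand ≠ 0)
((p4 ⊃ p2) ∨ ¬(p2 ⊃ p2)) = max(1, 0) = 1
¬p2: Gödel ¬ of 0.5 = 0 (operand ≠ 0)
¬p1: Gödel ¬ of 0 = 1 (operand is 0)
(¬p2 ∧ ¬p1) = min(0, 1) = 0
¬p2: Gödel ¬ of 0.5 = 0 (operand ≠ 0)
(p3 ∨ ¬p2) = max(0.2, 0) = 0.2
((¬p2 ∧ ¬p1) ∨ (p3 ∨ ¬p2)) = max(0, 0.2) = 0.2
(((p4 ⊃ p2) ∨ ¬(p2 ⊃ p2)) ⊃ ((¬p2 ∧ ¬p1) ∨ (p3 ∨ ¬p2))): 1 > 0.2, so result = 0.2

0.20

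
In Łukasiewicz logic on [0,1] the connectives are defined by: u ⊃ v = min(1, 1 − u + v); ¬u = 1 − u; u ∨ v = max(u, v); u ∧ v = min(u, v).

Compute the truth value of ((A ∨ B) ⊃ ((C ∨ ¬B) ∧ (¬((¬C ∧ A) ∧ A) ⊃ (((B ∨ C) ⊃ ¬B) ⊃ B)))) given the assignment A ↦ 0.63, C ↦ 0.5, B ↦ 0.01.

(A ∨ B) = max(0.63, 0.01) = 0.63
¬B: Łukasiewicz ¬ gives 1 − 0.01 = 0.99
(C ∨ ¬B) = max(0.5, 0.99) = 0.99
¬C: Łukasiewicz ¬ gives 1 − 0.5 = 0.5
(¬C ∧ A) = min(0.5, 0.63) = 0.5
((¬C ∧ A) ∧ A) = min(0.5, 0.63) = 0.5
¬((¬C ∧ A) ∧ A): Łukasiewicz ¬ gives 1 − 0.5 = 0.5
(B ∨ C) = max(0.01, 0.5) = 0.5
¬B: Łukasiewicz ¬ gives 1 − 0.01 = 0.99
((B ∨ C) ⊃ ¬B): min(1, 1 − 0.5 + 0.99) = 1
(((B ∨ C) ⊃ ¬B) ⊃ B): min(1, 1 − 1 + 0.01) = 0.01
(¬((¬C ∧ A) ∧ A) ⊃ (((B ∨ C) ⊃ ¬B) ⊃ B)): min(1, 1 − 0.5 + 0.01) = 0.51
((C ∨ ¬B) ∧ (¬((¬C ∧ A) ∧ A) ⊃ (((B ∨ C) ⊃ ¬B) ⊃ B))) = min(0.99, 0.51) = 0.51
((A ∨ B) ⊃ ((C ∨ ¬B) ∧ (¬((¬C ∧ A) ∧ A) ⊃ (((B ∨ C) ⊃ ¬B) ⊃ B)))): min(1, 1 − 0.63 + 0.51) = 0.88

0.88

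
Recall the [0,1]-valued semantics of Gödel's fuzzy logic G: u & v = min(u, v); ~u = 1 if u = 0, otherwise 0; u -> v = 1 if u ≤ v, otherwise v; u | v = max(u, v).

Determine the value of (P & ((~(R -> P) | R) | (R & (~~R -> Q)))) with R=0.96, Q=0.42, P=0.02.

(R -> P): 0.96 > 0.02, so result = 0.02
~(R -> P): Gödel ¬ of 0.02 = 0 (operand ≠ 0)
(~(R -> P) | R) = max(0, 0.96) = 0.96
~R: Gödel ¬ of 0.96 = 0 (operand ≠ 0)
~~R: Gödel ¬ of 0 = 1 (operand is 0)
(~~R -> Q): 1 > 0.42, so result = 0.42
(R & (~~R -> Q)) = min(0.96, 0.42) = 0.42
((~(R -> P) | R) | (R & (~~R -> Q))) = max(0.96, 0.42) = 0.96
(P & ((~(R -> P) | R) | (R & (~~R -> Q)))) = min(0.02, 0.96) = 0.02

0.02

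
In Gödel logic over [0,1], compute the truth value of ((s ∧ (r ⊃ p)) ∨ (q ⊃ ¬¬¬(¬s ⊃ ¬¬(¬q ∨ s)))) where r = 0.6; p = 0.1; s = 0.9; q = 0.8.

0.10

(r ⊃ p): 0.6 > 0.1, so result = 0.1
(s ∧ (r ⊃ p)) = min(0.9, 0.1) = 0.1
¬s: Gödel ¬ of 0.9 = 0 (operand ≠ 0)
¬q: Gödel ¬ of 0.8 = 0 (operand ≠ 0)
(¬q ∨ s) = max(0, 0.9) = 0.9
¬(¬q ∨ s): Gödel ¬ of 0.9 = 0 (operand ≠ 0)
¬¬(¬q ∨ s): Gödel ¬ of 0 = 1 (operand is 0)
(¬s ⊃ ¬¬(¬q ∨ s)): 0 ≤ 1, so result = 1
¬(¬s ⊃ ¬¬(¬q ∨ s)): Gödel ¬ of 1 = 0 (operand ≠ 0)
¬¬(¬s ⊃ ¬¬(¬q ∨ s)): Gödel ¬ of 0 = 1 (operand is 0)
¬¬¬(¬s ⊃ ¬¬(¬q ∨ s)): Gödel ¬ of 1 = 0 (operand ≠ 0)
(q ⊃ ¬¬¬(¬s ⊃ ¬¬(¬q ∨ s))): 0.8 > 0, so result = 0
((s ∧ (r ⊃ p)) ∨ (q ⊃ ¬¬¬(¬s ⊃ ¬¬(¬q ∨ s)))) = max(0.1, 0) = 0.1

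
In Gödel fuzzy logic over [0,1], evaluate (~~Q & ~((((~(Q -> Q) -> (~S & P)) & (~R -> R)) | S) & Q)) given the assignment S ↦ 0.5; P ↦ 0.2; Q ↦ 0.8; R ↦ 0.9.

~Q: Gödel ¬ of 0.8 = 0 (operand ≠ 0)
~~Q: Gödel ¬ of 0 = 1 (operand is 0)
(Q -> Q): 0.8 ≤ 0.8, so result = 1
~(Q -> Q): Gödel ¬ of 1 = 0 (operand ≠ 0)
~S: Gödel ¬ of 0.5 = 0 (operand ≠ 0)
(~S & P) = min(0, 0.2) = 0
(~(Q -> Q) -> (~S & P)): 0 ≤ 0, so result = 1
~R: Gödel ¬ of 0.9 = 0 (operand ≠ 0)
(~R -> R): 0 ≤ 0.9, so result = 1
((~(Q -> Q) -> (~S & P)) & (~R -> R)) = min(1, 1) = 1
(((~(Q -> Q) -> (~S & P)) & (~R -> R)) | S) = max(1, 0.5) = 1
((((~(Q -> Q) -> (~S & P)) & (~R -> R)) | S) & Q) = min(1, 0.8) = 0.8
~((((~(Q -> Q) -> (~S & P)) & (~R -> R)) | S) & Q): Gödel ¬ of 0.8 = 0 (operand ≠ 0)
(~~Q & ~((((~(Q -> Q) -> (~S & P)) & (~R -> R)) | S) & Q)) = min(1, 0) = 0

0.00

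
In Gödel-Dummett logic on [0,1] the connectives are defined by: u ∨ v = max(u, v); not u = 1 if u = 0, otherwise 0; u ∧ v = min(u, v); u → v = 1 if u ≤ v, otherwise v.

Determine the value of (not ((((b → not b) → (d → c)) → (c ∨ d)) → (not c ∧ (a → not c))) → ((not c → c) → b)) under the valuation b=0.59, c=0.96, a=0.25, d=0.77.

0.59

not b: Gödel ¬ of 0.59 = 0 (operand ≠ 0)
(b → not b): 0.59 > 0, so result = 0
(d → c): 0.77 ≤ 0.96, so result = 1
((b → not b) → (d → c)): 0 ≤ 1, so result = 1
(c ∨ d) = max(0.96, 0.77) = 0.96
(((b → not b) → (d → c)) → (c ∨ d)): 1 > 0.96, so result = 0.96
not c: Gödel ¬ of 0.96 = 0 (operand ≠ 0)
not c: Gödel ¬ of 0.96 = 0 (operand ≠ 0)
(a → not c): 0.25 > 0, so result = 0
(not c ∧ (a → not c)) = min(0, 0) = 0
((((b → not b) → (d → c)) → (c ∨ d)) → (not c ∧ (a → not c))): 0.96 > 0, so result = 0
not ((((b → not b) → (d → c)) → (c ∨ d)) → (not c ∧ (a → not c))): Gödel ¬ of 0 = 1 (operand is 0)
not c: Gödel ¬ of 0.96 = 0 (operand ≠ 0)
(not c → c): 0 ≤ 0.96, so result = 1
((not c → c) → b): 1 > 0.59, so result = 0.59
(not ((((b → not b) → (d → c)) → (c ∨ d)) → (not c ∧ (a → not c))) → ((not c → c) → b)): 1 > 0.59, so result = 0.59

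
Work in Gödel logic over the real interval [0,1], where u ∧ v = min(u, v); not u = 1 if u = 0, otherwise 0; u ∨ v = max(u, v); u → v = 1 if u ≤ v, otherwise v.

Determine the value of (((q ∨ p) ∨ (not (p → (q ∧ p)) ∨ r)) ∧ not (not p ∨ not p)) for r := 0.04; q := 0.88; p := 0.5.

(q ∨ p) = max(0.88, 0.5) = 0.88
(q ∧ p) = min(0.88, 0.5) = 0.5
(p → (q ∧ p)): 0.5 ≤ 0.5, so result = 1
not (p → (q ∧ p)): Gödel ¬ of 1 = 0 (operand ≠ 0)
(not (p → (q ∧ p)) ∨ r) = max(0, 0.04) = 0.04
((q ∨ p) ∨ (not (p → (q ∧ p)) ∨ r)) = max(0.88, 0.04) = 0.88
not p: Gödel ¬ of 0.5 = 0 (operand ≠ 0)
not p: Gödel ¬ of 0.5 = 0 (operand ≠ 0)
(not p ∨ not p) = max(0, 0) = 0
not (not p ∨ not p): Gödel ¬ of 0 = 1 (operand is 0)
(((q ∨ p) ∨ (not (p → (q ∧ p)) ∨ r)) ∧ not (not p ∨ not p)) = min(0.88, 1) = 0.88

0.88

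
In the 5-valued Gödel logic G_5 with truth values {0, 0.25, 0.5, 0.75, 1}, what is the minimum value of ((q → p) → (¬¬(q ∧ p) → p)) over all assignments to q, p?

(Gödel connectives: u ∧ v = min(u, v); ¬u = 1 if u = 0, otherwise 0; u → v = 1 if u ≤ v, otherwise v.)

0.25

The minimum is attained at q = 0.25, p = 0.25:
  (q → p): 0.25 ≤ 0.25, so result = 1
  (q ∧ p) = min(0.25, 0.25) = 0.25
  ¬(q ∧ p): Gödel ¬ of 0.25 = 0 (operand ≠ 0)
  ¬¬(q ∧ p): Gödel ¬ of 0 = 1 (operand is 0)
  (¬¬(q ∧ p) → p): 1 > 0.25, so result = 0.25
  ((q → p) → (¬¬(q ∧ p) → p)): 1 > 0.25, so result = 0.25
Checking all 25 assignments confirms none give a value below 0.25.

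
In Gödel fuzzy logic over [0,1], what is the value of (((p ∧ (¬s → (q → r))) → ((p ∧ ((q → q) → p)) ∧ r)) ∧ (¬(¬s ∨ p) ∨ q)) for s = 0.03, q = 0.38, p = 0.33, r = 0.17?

0.17

¬s: Gödel ¬ of 0.03 = 0 (operand ≠ 0)
(q → r): 0.38 > 0.17, so result = 0.17
(¬s → (q → r)): 0 ≤ 0.17, so result = 1
(p ∧ (¬s → (q → r))) = min(0.33, 1) = 0.33
(q → q): 0.38 ≤ 0.38, so result = 1
((q → q) → p): 1 > 0.33, so result = 0.33
(p ∧ ((q → q) → p)) = min(0.33, 0.33) = 0.33
((p ∧ ((q → q) → p)) ∧ r) = min(0.33, 0.17) = 0.17
((p ∧ (¬s → (q → r))) → ((p ∧ ((q → q) → p)) ∧ r)): 0.33 > 0.17, so result = 0.17
¬s: Gödel ¬ of 0.03 = 0 (operand ≠ 0)
(¬s ∨ p) = max(0, 0.33) = 0.33
¬(¬s ∨ p): Gödel ¬ of 0.33 = 0 (operand ≠ 0)
(¬(¬s ∨ p) ∨ q) = max(0, 0.38) = 0.38
(((p ∧ (¬s → (q → r))) → ((p ∧ ((q → q) → p)) ∧ r)) ∧ (¬(¬s ∨ p) ∨ q)) = min(0.17, 0.38) = 0.17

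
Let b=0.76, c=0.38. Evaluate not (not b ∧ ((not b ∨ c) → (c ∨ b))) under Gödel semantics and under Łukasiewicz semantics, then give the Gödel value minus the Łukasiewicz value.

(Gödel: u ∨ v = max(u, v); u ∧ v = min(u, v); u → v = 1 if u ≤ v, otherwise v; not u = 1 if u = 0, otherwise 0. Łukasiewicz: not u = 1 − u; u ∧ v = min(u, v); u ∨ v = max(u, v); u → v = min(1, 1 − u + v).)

Gödel evaluation:
  not b: Gödel ¬ of 0.76 = 0 (operand ≠ 0)
  not b: Gödel ¬ of 0.76 = 0 (operand ≠ 0)
  (not b ∨ c) = max(0, 0.38) = 0.38
  (c ∨ b) = max(0.38, 0.76) = 0.76
  ((not b ∨ c) → (c ∨ b)): 0.38 ≤ 0.76, so result = 1
  (not b ∧ ((not b ∨ c) → (c ∨ b))) = min(0, 1) = 0
  not (not b ∧ ((not b ∨ c) → (c ∨ b))): Gödel ¬ of 0 = 1 (operand is 0)
  Gödel value = 1
Łukasiewicz evaluation:
  not b: Łukasiewicz ¬ gives 1 − 0.76 = 0.24
  not b: Łukasiewicz ¬ gives 1 − 0.76 = 0.24
  (not b ∨ c) = max(0.24, 0.38) = 0.38
  (c ∨ b) = max(0.38, 0.76) = 0.76
  ((not b ∨ c) → (c ∨ b)): min(1, 1 − 0.38 + 0.76) = 1
  (not b ∧ ((not b ∨ c) → (c ∨ b))) = min(0.24, 1) = 0.24
  not (not b ∧ ((not b ∨ c) → (c ∨ b))): Łukasiewicz ¬ gives 1 − 0.24 = 0.76
  Łukasiewicz value = 0.76
Difference: 1 − 0.76 = 0.24

0.24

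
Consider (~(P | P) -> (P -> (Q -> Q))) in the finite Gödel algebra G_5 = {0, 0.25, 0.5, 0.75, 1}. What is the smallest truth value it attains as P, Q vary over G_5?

1.00

Every assignment gives 1. For instance at P = 0, Q = 0:
  (P | P) = max(0, 0) = 0
  ~(P | P): Gödel ¬ of 0 = 1 (operand is 0)
  (Q -> Q): 0 ≤ 0, so result = 1
  (P -> (Q -> Q)): 0 ≤ 1, so result = 1
  (~(P | P) -> (P -> (Q -> Q))): 1 ≤ 1, so result = 1
All 25 assignments give value 1 — the formula is a G_5-tautology.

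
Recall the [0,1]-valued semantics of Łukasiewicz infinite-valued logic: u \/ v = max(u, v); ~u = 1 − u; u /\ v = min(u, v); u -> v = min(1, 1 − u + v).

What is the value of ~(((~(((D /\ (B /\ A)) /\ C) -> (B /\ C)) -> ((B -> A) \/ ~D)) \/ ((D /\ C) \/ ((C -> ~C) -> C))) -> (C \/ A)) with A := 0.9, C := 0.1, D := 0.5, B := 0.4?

0.10

(B /\ A) = min(0.4, 0.9) = 0.4
(D /\ (B /\ A)) = min(0.5, 0.4) = 0.4
((D /\ (B /\ A)) /\ C) = min(0.4, 0.1) = 0.1
(B /\ C) = min(0.4, 0.1) = 0.1
(((D /\ (B /\ A)) /\ C) -> (B /\ C)): min(1, 1 − 0.1 + 0.1) = 1
~(((D /\ (B /\ A)) /\ C) -> (B /\ C)): Łukasiewicz ¬ gives 1 − 1 = 0
(B -> A): min(1, 1 − 0.4 + 0.9) = 1
~D: Łukasiewicz ¬ gives 1 − 0.5 = 0.5
((B -> A) \/ ~D) = max(1, 0.5) = 1
(~(((D /\ (B /\ A)) /\ C) -> (B /\ C)) -> ((B -> A) \/ ~D)): min(1, 1 − 0 + 1) = 1
(D /\ C) = min(0.5, 0.1) = 0.1
~C: Łukasiewicz ¬ gives 1 − 0.1 = 0.9
(C -> ~C): min(1, 1 − 0.1 + 0.9) = 1
((C -> ~C) -> C): min(1, 1 − 1 + 0.1) = 0.1
((D /\ C) \/ ((C -> ~C) -> C)) = max(0.1, 0.1) = 0.1
((~(((D /\ (B /\ A)) /\ C) -> (B /\ C)) -> ((B -> A) \/ ~D)) \/ ((D /\ C) \/ ((C -> ~C) -> C))) = max(1, 0.1) = 1
(C \/ A) = max(0.1, 0.9) = 0.9
(((~(((D /\ (B /\ A)) /\ C) -> (B /\ C)) -> ((B -> A) \/ ~D)) \/ ((D /\ C) \/ ((C -> ~C) -> C))) -> (C \/ A)): min(1, 1 − 1 + 0.9) = 0.9
~(((~(((D /\ (B /\ A)) /\ C) -> (B /\ C)) -> ((B -> A) \/ ~D)) \/ ((D /\ C) \/ ((C -> ~C) -> C))) -> (C \/ A)): Łukasiewicz ¬ gives 1 − 0.9 = 0.1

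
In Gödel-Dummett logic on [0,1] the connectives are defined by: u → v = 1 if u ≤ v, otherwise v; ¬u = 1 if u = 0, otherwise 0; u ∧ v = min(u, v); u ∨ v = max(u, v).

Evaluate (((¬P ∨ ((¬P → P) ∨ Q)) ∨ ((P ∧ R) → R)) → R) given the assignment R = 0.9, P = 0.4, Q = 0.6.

¬P: Gödel ¬ of 0.4 = 0 (operand ≠ 0)
¬P: Gödel ¬ of 0.4 = 0 (operand ≠ 0)
(¬P → P): 0 ≤ 0.4, so result = 1
((¬P → P) ∨ Q) = max(1, 0.6) = 1
(¬P ∨ ((¬P → P) ∨ Q)) = max(0, 1) = 1
(P ∧ R) = min(0.4, 0.9) = 0.4
((P ∧ R) → R): 0.4 ≤ 0.9, so result = 1
((¬P ∨ ((¬P → P) ∨ Q)) ∨ ((P ∧ R) → R)) = max(1, 1) = 1
(((¬P ∨ ((¬P → P) ∨ Q)) ∨ ((P ∧ R) → R)) → R): 1 > 0.9, so result = 0.9

0.90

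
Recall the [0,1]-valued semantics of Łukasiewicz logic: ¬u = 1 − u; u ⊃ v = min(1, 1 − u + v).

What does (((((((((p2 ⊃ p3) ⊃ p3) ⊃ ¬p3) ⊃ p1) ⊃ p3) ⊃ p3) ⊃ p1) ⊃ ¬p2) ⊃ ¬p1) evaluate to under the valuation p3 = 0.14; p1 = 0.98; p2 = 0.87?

(p2 ⊃ p3): min(1, 1 − 0.87 + 0.14) = 0.27
((p2 ⊃ p3) ⊃ p3): min(1, 1 − 0.27 + 0.14) = 0.87
¬p3: Łukasiewicz ¬ gives 1 − 0.14 = 0.86
(((p2 ⊃ p3) ⊃ p3) ⊃ ¬p3): min(1, 1 − 0.87 + 0.86) = 0.99
((((p2 ⊃ p3) ⊃ p3) ⊃ ¬p3) ⊃ p1): min(1, 1 − 0.99 + 0.98) = 0.99
(((((p2 ⊃ p3) ⊃ p3) ⊃ ¬p3) ⊃ p1) ⊃ p3): min(1, 1 − 0.99 + 0.14) = 0.15
((((((p2 ⊃ p3) ⊃ p3) ⊃ ¬p3) ⊃ p1) ⊃ p3) ⊃ p3): min(1, 1 − 0.15 + 0.14) = 0.99
(((((((p2 ⊃ p3) ⊃ p3) ⊃ ¬p3) ⊃ p1) ⊃ p3) ⊃ p3) ⊃ p1): min(1, 1 − 0.99 + 0.98) = 0.99
¬p2: Łukasiewicz ¬ gives 1 − 0.87 = 0.13
((((((((p2 ⊃ p3) ⊃ p3) ⊃ ¬p3) ⊃ p1) ⊃ p3) ⊃ p3) ⊃ p1) ⊃ ¬p2): min(1, 1 − 0.99 + 0.13) = 0.14
¬p1: Łukasiewicz ¬ gives 1 − 0.98 = 0.02
(((((((((p2 ⊃ p3) ⊃ p3) ⊃ ¬p3) ⊃ p1) ⊃ p3) ⊃ p3) ⊃ p1) ⊃ ¬p2) ⊃ ¬p1): min(1, 1 − 0.14 + 0.02) = 0.88

0.88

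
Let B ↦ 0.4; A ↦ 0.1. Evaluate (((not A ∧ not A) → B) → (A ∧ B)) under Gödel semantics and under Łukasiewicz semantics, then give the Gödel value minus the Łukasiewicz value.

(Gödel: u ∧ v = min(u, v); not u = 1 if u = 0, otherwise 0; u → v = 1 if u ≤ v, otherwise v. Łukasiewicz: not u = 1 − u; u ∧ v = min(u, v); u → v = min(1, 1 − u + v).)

Gödel evaluation:
  not A: Gödel ¬ of 0.1 = 0 (operand ≠ 0)
  not A: Gödel ¬ of 0.1 = 0 (operand ≠ 0)
  (not A ∧ not A) = min(0, 0) = 0
  ((not A ∧ not A) → B): 0 ≤ 0.4, so result = 1
  (A ∧ B) = min(0.1, 0.4) = 0.1
  (((not A ∧ not A) → B) → (A ∧ B)): 1 > 0.1, so result = 0.1
  Gödel value = 0.1
Łukasiewicz evaluation:
  not A: Łukasiewicz ¬ gives 1 − 0.1 = 0.9
  not A: Łukasiewicz ¬ gives 1 − 0.1 = 0.9
  (not A ∧ not A) = min(0.9, 0.9) = 0.9
  ((not A ∧ not A) → B): min(1, 1 − 0.9 + 0.4) = 0.5
  (A ∧ B) = min(0.1, 0.4) = 0.1
  (((not A ∧ not A) → B) → (A ∧ B)): min(1, 1 − 0.5 + 0.1) = 0.6
  Łukasiewicz value = 0.6
Difference: 0.1 − 0.6 = -0.50

-0.50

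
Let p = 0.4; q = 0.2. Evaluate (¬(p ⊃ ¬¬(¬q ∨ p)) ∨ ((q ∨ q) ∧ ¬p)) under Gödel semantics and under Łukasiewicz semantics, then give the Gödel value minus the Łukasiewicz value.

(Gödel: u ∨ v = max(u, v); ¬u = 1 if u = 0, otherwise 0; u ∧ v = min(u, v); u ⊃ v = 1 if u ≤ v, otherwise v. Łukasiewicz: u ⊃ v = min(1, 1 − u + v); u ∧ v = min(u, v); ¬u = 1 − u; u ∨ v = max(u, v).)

-0.20

Gödel evaluation:
  ¬q: Gödel ¬ of 0.2 = 0 (operand ≠ 0)
  (¬q ∨ p) = max(0, 0.4) = 0.4
  ¬(¬q ∨ p): Gödel ¬ of 0.4 = 0 (operand ≠ 0)
  ¬¬(¬q ∨ p): Gödel ¬ of 0 = 1 (operand is 0)
  (p ⊃ ¬¬(¬q ∨ p)): 0.4 ≤ 1, so result = 1
  ¬(p ⊃ ¬¬(¬q ∨ p)): Gödel ¬ of 1 = 0 (operand ≠ 0)
  (q ∨ q) = max(0.2, 0.2) = 0.2
  ¬p: Gödel ¬ of 0.4 = 0 (operand ≠ 0)
  ((q ∨ q) ∧ ¬p) = min(0.2, 0) = 0
  (¬(p ⊃ ¬¬(¬q ∨ p)) ∨ ((q ∨ q) ∧ ¬p)) = max(0, 0) = 0
  Gödel value = 0
Łukasiewicz evaluation:
  ¬q: Łukasiewicz ¬ gives 1 − 0.2 = 0.8
  (¬q ∨ p) = max(0.8, 0.4) = 0.8
  ¬(¬q ∨ p): Łukasiewicz ¬ gives 1 − 0.8 = 0.2
  ¬¬(¬q ∨ p): Łukasiewicz ¬ gives 1 − 0.2 = 0.8
  (p ⊃ ¬¬(¬q ∨ p)): min(1, 1 − 0.4 + 0.8) = 1
  ¬(p ⊃ ¬¬(¬q ∨ p)): Łukasiewicz ¬ gives 1 − 1 = 0
  (q ∨ q) = max(0.2, 0.2) = 0.2
  ¬p: Łukasiewicz ¬ gives 1 − 0.4 = 0.6
  ((q ∨ q) ∧ ¬p) = min(0.2, 0.6) = 0.2
  (¬(p ⊃ ¬¬(¬q ∨ p)) ∨ ((q ∨ q) ∧ ¬p)) = max(0, 0.2) = 0.2
  Łukasiewicz value = 0.2
Difference: 0 − 0.2 = -0.20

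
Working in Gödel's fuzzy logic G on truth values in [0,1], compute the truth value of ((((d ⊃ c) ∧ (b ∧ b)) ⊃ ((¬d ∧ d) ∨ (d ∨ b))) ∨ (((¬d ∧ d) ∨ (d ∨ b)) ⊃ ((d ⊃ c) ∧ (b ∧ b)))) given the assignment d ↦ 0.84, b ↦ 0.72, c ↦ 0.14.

1.00

(d ⊃ c): 0.84 > 0.14, so result = 0.14
(b ∧ b) = min(0.72, 0.72) = 0.72
((d ⊃ c) ∧ (b ∧ b)) = min(0.14, 0.72) = 0.14
¬d: Gödel ¬ of 0.84 = 0 (operand ≠ 0)
(¬d ∧ d) = min(0, 0.84) = 0
(d ∨ b) = max(0.84, 0.72) = 0.84
((¬d ∧ d) ∨ (d ∨ b)) = max(0, 0.84) = 0.84
(((d ⊃ c) ∧ (b ∧ b)) ⊃ ((¬d ∧ d) ∨ (d ∨ b))): 0.14 ≤ 0.84, so result = 1
¬d: Gödel ¬ of 0.84 = 0 (operand ≠ 0)
(¬d ∧ d) = min(0, 0.84) = 0
(d ∨ b) = max(0.84, 0.72) = 0.84
((¬d ∧ d) ∨ (d ∨ b)) = max(0, 0.84) = 0.84
(d ⊃ c): 0.84 > 0.14, so result = 0.14
(b ∧ b) = min(0.72, 0.72) = 0.72
((d ⊃ c) ∧ (b ∧ b)) = min(0.14, 0.72) = 0.14
(((¬d ∧ d) ∨ (d ∨ b)) ⊃ ((d ⊃ c) ∧ (b ∧ b))): 0.84 > 0.14, so result = 0.14
((((d ⊃ c) ∧ (b ∧ b)) ⊃ ((¬d ∧ d) ∨ (d ∨ b))) ∨ (((¬d ∧ d) ∨ (d ∨ b)) ⊃ ((d ⊃ c) ∧ (b ∧ b)))) = max(1, 0.14) = 1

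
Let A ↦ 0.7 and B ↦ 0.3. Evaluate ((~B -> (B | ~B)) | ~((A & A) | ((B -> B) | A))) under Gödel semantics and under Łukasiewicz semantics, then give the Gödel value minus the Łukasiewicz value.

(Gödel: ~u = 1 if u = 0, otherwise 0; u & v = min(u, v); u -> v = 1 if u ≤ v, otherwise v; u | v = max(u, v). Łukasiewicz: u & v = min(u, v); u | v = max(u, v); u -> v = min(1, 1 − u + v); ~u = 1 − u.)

0.00

Gödel evaluation:
  ~B: Gödel ¬ of 0.3 = 0 (operand ≠ 0)
  ~B: Gödel ¬ of 0.3 = 0 (operand ≠ 0)
  (B | ~B) = max(0.3, 0) = 0.3
  (~B -> (B | ~B)): 0 ≤ 0.3, so result = 1
  (A & A) = min(0.7, 0.7) = 0.7
  (B -> B): 0.3 ≤ 0.3, so result = 1
  ((B -> B) | A) = max(1, 0.7) = 1
  ((A & A) | ((B -> B) | A)) = max(0.7, 1) = 1
  ~((A & A) | ((B -> B) | A)): Gödel ¬ of 1 = 0 (operand ≠ 0)
  ((~B -> (B | ~B)) | ~((A & A) | ((B -> B) | A))) = max(1, 0) = 1
  Gödel value = 1
Łukasiewicz evaluation:
  ~B: Łukasiewicz ¬ gives 1 − 0.3 = 0.7
  ~B: Łukasiewicz ¬ gives 1 − 0.3 = 0.7
  (B | ~B) = max(0.3, 0.7) = 0.7
  (~B -> (B | ~B)): min(1, 1 − 0.7 + 0.7) = 1
  (A & A) = min(0.7, 0.7) = 0.7
  (B -> B): min(1, 1 − 0.3 + 0.3) = 1
  ((B -> B) | A) = max(1, 0.7) = 1
  ((A & A) | ((B -> B) | A)) = max(0.7, 1) = 1
  ~((A & A) | ((B -> B) | A)): Łukasiewicz ¬ gives 1 − 1 = 0
  ((~B -> (B | ~B)) | ~((A & A) | ((B -> B) | A))) = max(1, 0) = 1
  Łukasiewicz value = 1
Difference: 1 − 1 = 0.00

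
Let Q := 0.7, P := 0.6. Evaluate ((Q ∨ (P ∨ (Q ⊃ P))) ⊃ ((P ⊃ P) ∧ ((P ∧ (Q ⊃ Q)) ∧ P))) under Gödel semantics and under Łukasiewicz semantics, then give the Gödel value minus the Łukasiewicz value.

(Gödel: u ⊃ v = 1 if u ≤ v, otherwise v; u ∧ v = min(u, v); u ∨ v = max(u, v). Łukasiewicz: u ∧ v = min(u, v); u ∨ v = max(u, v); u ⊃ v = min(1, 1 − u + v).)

-0.10

Gödel evaluation:
  (Q ⊃ P): 0.7 > 0.6, so result = 0.6
  (P ∨ (Q ⊃ P)) = max(0.6, 0.6) = 0.6
  (Q ∨ (P ∨ (Q ⊃ P))) = max(0.7, 0.6) = 0.7
  (P ⊃ P): 0.6 ≤ 0.6, so result = 1
  (Q ⊃ Q): 0.7 ≤ 0.7, so result = 1
  (P ∧ (Q ⊃ Q)) = min(0.6, 1) = 0.6
  ((P ∧ (Q ⊃ Q)) ∧ P) = min(0.6, 0.6) = 0.6
  ((P ⊃ P) ∧ ((P ∧ (Q ⊃ Q)) ∧ P)) = min(1, 0.6) = 0.6
  ((Q ∨ (P ∨ (Q ⊃ P))) ⊃ ((P ⊃ P) ∧ ((P ∧ (Q ⊃ Q)) ∧ P))): 0.7 > 0.6, so result = 0.6
  Gödel value = 0.6
Łukasiewicz evaluation:
  (Q ⊃ P): min(1, 1 − 0.7 + 0.6) = 0.9
  (P ∨ (Q ⊃ P)) = max(0.6, 0.9) = 0.9
  (Q ∨ (P ∨ (Q ⊃ P))) = max(0.7, 0.9) = 0.9
  (P ⊃ P): min(1, 1 − 0.6 + 0.6) = 1
  (Q ⊃ Q): min(1, 1 − 0.7 + 0.7) = 1
  (P ∧ (Q ⊃ Q)) = min(0.6, 1) = 0.6
  ((P ∧ (Q ⊃ Q)) ∧ P) = min(0.6, 0.6) = 0.6
  ((P ⊃ P) ∧ ((P ∧ (Q ⊃ Q)) ∧ P)) = min(1, 0.6) = 0.6
  ((Q ∨ (P ∨ (Q ⊃ P))) ⊃ ((P ⊃ P) ∧ ((P ∧ (Q ⊃ Q)) ∧ P))): min(1, 1 − 0.9 + 0.6) = 0.7
  Łukasiewicz value = 0.7
Difference: 0.6 − 0.7 = -0.10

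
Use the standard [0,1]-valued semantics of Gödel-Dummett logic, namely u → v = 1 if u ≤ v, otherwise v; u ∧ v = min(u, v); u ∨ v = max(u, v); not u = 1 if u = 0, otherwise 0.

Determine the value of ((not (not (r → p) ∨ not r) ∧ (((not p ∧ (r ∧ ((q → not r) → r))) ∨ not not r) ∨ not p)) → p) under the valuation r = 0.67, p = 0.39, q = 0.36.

0.39

(r → p): 0.67 > 0.39, so result = 0.39
not (r → p): Gödel ¬ of 0.39 = 0 (operand ≠ 0)
not r: Gödel ¬ of 0.67 = 0 (operand ≠ 0)
(not (r → p) ∨ not r) = max(0, 0) = 0
not (not (r → p) ∨ not r): Gödel ¬ of 0 = 1 (operand is 0)
not p: Gödel ¬ of 0.39 = 0 (operand ≠ 0)
not r: Gödel ¬ of 0.67 = 0 (operand ≠ 0)
(q → not r): 0.36 > 0, so result = 0
((q → not r) → r): 0 ≤ 0.67, so result = 1
(r ∧ ((q → not r) → r)) = min(0.67, 1) = 0.67
(not p ∧ (r ∧ ((q → not r) → r))) = min(0, 0.67) = 0
not r: Gödel ¬ of 0.67 = 0 (operand ≠ 0)
not not r: Gödel ¬ of 0 = 1 (operand is 0)
((not p ∧ (r ∧ ((q → not r) → r))) ∨ not not r) = max(0, 1) = 1
not p: Gödel ¬ of 0.39 = 0 (operand ≠ 0)
(((not p ∧ (r ∧ ((q → not r) → r))) ∨ not not r) ∨ not p) = max(1, 0) = 1
(not (not (r → p) ∨ not r) ∧ (((not p ∧ (r ∧ ((q → not r) → r))) ∨ not not r) ∨ not p)) = min(1, 1) = 1
((not (not (r → p) ∨ not r) ∧ (((not p ∧ (r ∧ ((q → not r) → r))) ∨ not not r) ∨ not p)) → p): 1 > 0.39, so result = 0.39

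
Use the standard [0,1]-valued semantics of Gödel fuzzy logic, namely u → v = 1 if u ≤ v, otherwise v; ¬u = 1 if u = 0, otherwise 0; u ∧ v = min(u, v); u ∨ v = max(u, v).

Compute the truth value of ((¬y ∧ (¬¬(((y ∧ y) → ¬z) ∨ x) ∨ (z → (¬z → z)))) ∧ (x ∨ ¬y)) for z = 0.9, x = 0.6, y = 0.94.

¬y: Gödel ¬ of 0.94 = 0 (operand ≠ 0)
(y ∧ y) = min(0.94, 0.94) = 0.94
¬z: Gödel ¬ of 0.9 = 0 (operand ≠ 0)
((y ∧ y) → ¬z): 0.94 > 0, so result = 0
(((y ∧ y) → ¬z) ∨ x) = max(0, 0.6) = 0.6
¬(((y ∧ y) → ¬z) ∨ x): Gödel ¬ of 0.6 = 0 (operand ≠ 0)
¬¬(((y ∧ y) → ¬z) ∨ x): Gödel ¬ of 0 = 1 (operand is 0)
¬z: Gödel ¬ of 0.9 = 0 (operand ≠ 0)
(¬z → z): 0 ≤ 0.9, so result = 1
(z → (¬z → z)): 0.9 ≤ 1, so result = 1
(¬¬(((y ∧ y) → ¬z) ∨ x) ∨ (z → (¬z → z))) = max(1, 1) = 1
(¬y ∧ (¬¬(((y ∧ y) → ¬z) ∨ x) ∨ (z → (¬z → z)))) = min(0, 1) = 0
¬y: Gödel ¬ of 0.94 = 0 (operand ≠ 0)
(x ∨ ¬y) = max(0.6, 0) = 0.6
((¬y ∧ (¬¬(((y ∧ y) → ¬z) ∨ x) ∨ (z → (¬z → z)))) ∧ (x ∨ ¬y)) = min(0, 0.6) = 0

0.00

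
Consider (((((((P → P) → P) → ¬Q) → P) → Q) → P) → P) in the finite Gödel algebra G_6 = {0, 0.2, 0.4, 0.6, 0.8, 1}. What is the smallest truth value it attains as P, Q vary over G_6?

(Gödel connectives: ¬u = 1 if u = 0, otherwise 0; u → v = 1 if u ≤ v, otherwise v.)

0.20

The minimum is attained at P = 0.2, Q = 0:
  (P → P): 0.2 ≤ 0.2, so result = 1
  ((P → P) → P): 1 > 0.2, so result = 0.2
  ¬Q: Gödel ¬ of 0 = 1 (operand is 0)
  (((P → P) → P) → ¬Q): 0.2 ≤ 1, so result = 1
  ((((P → P) → P) → ¬Q) → P): 1 > 0.2, so result = 0.2
  (((((P → P) → P) → ¬Q) → P) → Q): 0.2 > 0, so result = 0
  ((((((P → P) → P) → ¬Q) → P) → Q) → P): 0 ≤ 0.2, so result = 1
  (((((((P → P) → P) → ¬Q) → P) → Q) → P) → P): 1 > 0.2, so result = 0.2
Checking all 36 assignments confirms none give a value below 0.20.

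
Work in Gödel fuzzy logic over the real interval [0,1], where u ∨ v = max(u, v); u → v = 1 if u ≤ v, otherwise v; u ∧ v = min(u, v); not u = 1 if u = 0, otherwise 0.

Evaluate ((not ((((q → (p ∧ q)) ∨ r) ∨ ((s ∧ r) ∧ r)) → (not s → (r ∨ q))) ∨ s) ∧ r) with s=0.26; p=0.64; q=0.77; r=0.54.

(p ∧ q) = min(0.64, 0.77) = 0.64
(q → (p ∧ q)): 0.77 > 0.64, so result = 0.64
((q → (p ∧ q)) ∨ r) = max(0.64, 0.54) = 0.64
(s ∧ r) = min(0.26, 0.54) = 0.26
((s ∧ r) ∧ r) = min(0.26, 0.54) = 0.26
(((q → (p ∧ q)) ∨ r) ∨ ((s ∧ r) ∧ r)) = max(0.64, 0.26) = 0.64
not s: Gödel ¬ of 0.26 = 0 (operand ≠ 0)
(r ∨ q) = max(0.54, 0.77) = 0.77
(not s → (r ∨ q)): 0 ≤ 0.77, so result = 1
((((q → (p ∧ q)) ∨ r) ∨ ((s ∧ r) ∧ r)) → (not s → (r ∨ q))): 0.64 ≤ 1, so result = 1
not ((((q → (p ∧ q)) ∨ r) ∨ ((s ∧ r) ∧ r)) → (not s → (r ∨ q))): Gödel ¬ of 1 = 0 (operand ≠ 0)
(not ((((q → (p ∧ q)) ∨ r) ∨ ((s ∧ r) ∧ r)) → (not s → (r ∨ q))) ∨ s) = max(0, 0.26) = 0.26
((not ((((q → (p ∧ q)) ∨ r) ∨ ((s ∧ r) ∧ r)) → (not s → (r ∨ q))) ∨ s) ∧ r) = min(0.26, 0.54) = 0.26

0.26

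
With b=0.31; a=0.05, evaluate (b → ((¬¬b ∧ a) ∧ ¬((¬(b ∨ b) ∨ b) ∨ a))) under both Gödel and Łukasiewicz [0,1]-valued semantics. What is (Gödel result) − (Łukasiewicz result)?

Gödel evaluation:
  ¬b: Gödel ¬ of 0.31 = 0 (operand ≠ 0)
  ¬¬b: Gödel ¬ of 0 = 1 (operand is 0)
  (¬¬b ∧ a) = min(1, 0.05) = 0.05
  (b ∨ b) = max(0.31, 0.31) = 0.31
  ¬(b ∨ b): Gödel ¬ of 0.31 = 0 (operand ≠ 0)
  (¬(b ∨ b) ∨ b) = max(0, 0.31) = 0.31
  ((¬(b ∨ b) ∨ b) ∨ a) = max(0.31, 0.05) = 0.31
  ¬((¬(b ∨ b) ∨ b) ∨ a): Gödel ¬ of 0.31 = 0 (operand ≠ 0)
  ((¬¬b ∧ a) ∧ ¬((¬(b ∨ b) ∨ b) ∨ a)) = min(0.05, 0) = 0
  (b → ((¬¬b ∧ a) ∧ ¬((¬(b ∨ b) ∨ b) ∨ a))): 0.31 > 0, so result = 0
  Gödel value = 0
Łukasiewicz evaluation:
  ¬b: Łukasiewicz ¬ gives 1 − 0.31 = 0.69
  ¬¬b: Łukasiewicz ¬ gives 1 − 0.69 = 0.31
  (¬¬b ∧ a) = min(0.31, 0.05) = 0.05
  (b ∨ b) = max(0.31, 0.31) = 0.31
  ¬(b ∨ b): Łukasiewicz ¬ gives 1 − 0.31 = 0.69
  (¬(b ∨ b) ∨ b) = max(0.69, 0.31) = 0.69
  ((¬(b ∨ b) ∨ b) ∨ a) = max(0.69, 0.05) = 0.69
  ¬((¬(b ∨ b) ∨ b) ∨ a): Łukasiewicz ¬ gives 1 − 0.69 = 0.31
  ((¬¬b ∧ a) ∧ ¬((¬(b ∨ b) ∨ b) ∨ a)) = min(0.05, 0.31) = 0.05
  (b → ((¬¬b ∧ a) ∧ ¬((¬(b ∨ b) ∨ b) ∨ a))): min(1, 1 − 0.31 + 0.05) = 0.74
  Łukasiewicz value = 0.74
Difference: 0 − 0.74 = -0.74

-0.74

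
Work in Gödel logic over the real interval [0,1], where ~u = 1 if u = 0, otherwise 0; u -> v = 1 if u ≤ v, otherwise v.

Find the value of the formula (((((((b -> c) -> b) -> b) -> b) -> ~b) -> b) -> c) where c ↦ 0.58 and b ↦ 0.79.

(b -> c): 0.79 > 0.58, so result = 0.58
((b -> c) -> b): 0.58 ≤ 0.79, so result = 1
(((b -> c) -> b) -> b): 1 > 0.79, so result = 0.79
((((b -> c) -> b) -> b) -> b): 0.79 ≤ 0.79, so result = 1
~b: Gödel ¬ of 0.79 = 0 (operand ≠ 0)
(((((b -> c) -> b) -> b) -> b) -> ~b): 1 > 0, so result = 0
((((((b -> c) -> b) -> b) -> b) -> ~b) -> b): 0 ≤ 0.79, so result = 1
(((((((b -> c) -> b) -> b) -> b) -> ~b) -> b) -> c): 1 > 0.58, so result = 0.58

0.58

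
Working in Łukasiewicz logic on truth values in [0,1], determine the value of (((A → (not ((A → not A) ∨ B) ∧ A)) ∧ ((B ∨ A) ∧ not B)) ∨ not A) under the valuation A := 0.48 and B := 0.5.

0.52

not A: Łukasiewicz ¬ gives 1 − 0.48 = 0.52
(A → not A): min(1, 1 − 0.48 + 0.52) = 1
((A → not A) ∨ B) = max(1, 0.5) = 1
not ((A → not A) ∨ B): Łukasiewicz ¬ gives 1 − 1 = 0
(not ((A → not A) ∨ B) ∧ A) = min(0, 0.48) = 0
(A → (not ((A → not A) ∨ B) ∧ A)): min(1, 1 − 0.48 + 0) = 0.52
(B ∨ A) = max(0.5, 0.48) = 0.5
not B: Łukasiewicz ¬ gives 1 − 0.5 = 0.5
((B ∨ A) ∧ not B) = min(0.5, 0.5) = 0.5
((A → (not ((A → not A) ∨ B) ∧ A)) ∧ ((B ∨ A) ∧ not B)) = min(0.52, 0.5) = 0.5
not A: Łukasiewicz ¬ gives 1 − 0.48 = 0.52
(((A → (not ((A → not A) ∨ B) ∧ A)) ∧ ((B ∨ A) ∧ not B)) ∨ not A) = max(0.5, 0.52) = 0.52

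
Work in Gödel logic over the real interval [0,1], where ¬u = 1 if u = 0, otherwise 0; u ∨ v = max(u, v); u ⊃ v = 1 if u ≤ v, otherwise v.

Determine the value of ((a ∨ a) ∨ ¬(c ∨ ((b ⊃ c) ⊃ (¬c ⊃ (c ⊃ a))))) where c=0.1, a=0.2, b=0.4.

0.20

(a ∨ a) = max(0.2, 0.2) = 0.2
(b ⊃ c): 0.4 > 0.1, so result = 0.1
¬c: Gödel ¬ of 0.1 = 0 (operand ≠ 0)
(c ⊃ a): 0.1 ≤ 0.2, so result = 1
(¬c ⊃ (c ⊃ a)): 0 ≤ 1, so result = 1
((b ⊃ c) ⊃ (¬c ⊃ (c ⊃ a))): 0.1 ≤ 1, so result = 1
(c ∨ ((b ⊃ c) ⊃ (¬c ⊃ (c ⊃ a)))) = max(0.1, 1) = 1
¬(c ∨ ((b ⊃ c) ⊃ (¬c ⊃ (c ⊃ a)))): Gödel ¬ of 1 = 0 (operand ≠ 0)
((a ∨ a) ∨ ¬(c ∨ ((b ⊃ c) ⊃ (¬c ⊃ (c ⊃ a))))) = max(0.2, 0) = 0.2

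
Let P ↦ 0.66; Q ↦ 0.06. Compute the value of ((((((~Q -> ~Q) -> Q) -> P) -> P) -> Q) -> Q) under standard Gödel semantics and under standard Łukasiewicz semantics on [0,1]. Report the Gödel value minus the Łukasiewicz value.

Gödel evaluation:
  ~Q: Gödel ¬ of 0.06 = 0 (operand ≠ 0)
  ~Q: Gödel ¬ of 0.06 = 0 (operand ≠ 0)
  (~Q -> ~Q): 0 ≤ 0, so result = 1
  ((~Q -> ~Q) -> Q): 1 > 0.06, so result = 0.06
  (((~Q -> ~Q) -> Q) -> P): 0.06 ≤ 0.66, so result = 1
  ((((~Q -> ~Q) -> Q) -> P) -> P): 1 > 0.66, so result = 0.66
  (((((~Q -> ~Q) -> Q) -> P) -> P) -> Q): 0.66 > 0.06, so result = 0.06
  ((((((~Q -> ~Q) -> Q) -> P) -> P) -> Q) -> Q): 0.06 ≤ 0.06, so result = 1
  Gödel value = 1
Łukasiewicz evaluation:
  ~Q: Łukasiewicz ¬ gives 1 − 0.06 = 0.94
  ~Q: Łukasiewicz ¬ gives 1 − 0.06 = 0.94
  (~Q -> ~Q): min(1, 1 − 0.94 + 0.94) = 1
  ((~Q -> ~Q) -> Q): min(1, 1 − 1 + 0.06) = 0.06
  (((~Q -> ~Q) -> Q) -> P): min(1, 1 − 0.06 + 0.66) = 1
  ((((~Q -> ~Q) -> Q) -> P) -> P): min(1, 1 − 1 + 0.66) = 0.66
  (((((~Q -> ~Q) -> Q) -> P) -> P) -> Q): min(1, 1 − 0.66 + 0.06) = 0.4
  ((((((~Q -> ~Q) -> Q) -> P) -> P) -> Q) -> Q): min(1, 1 − 0.4 + 0.06) = 0.66
  Łukasiewicz value = 0.66
Difference: 1 − 0.66 = 0.34

0.34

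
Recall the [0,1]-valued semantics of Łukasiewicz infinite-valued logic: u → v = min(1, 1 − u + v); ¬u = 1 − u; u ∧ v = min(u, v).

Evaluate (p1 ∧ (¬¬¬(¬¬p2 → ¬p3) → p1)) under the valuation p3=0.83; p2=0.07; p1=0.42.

¬p2: Łukasiewicz ¬ gives 1 − 0.07 = 0.93
¬¬p2: Łukasiewicz ¬ gives 1 − 0.93 = 0.07
¬p3: Łukasiewicz ¬ gives 1 − 0.83 = 0.17
(¬¬p2 → ¬p3): min(1, 1 − 0.07 + 0.17) = 1
¬(¬¬p2 → ¬p3): Łukasiewicz ¬ gives 1 − 1 = 0
¬¬(¬¬p2 → ¬p3): Łukasiewicz ¬ gives 1 − 0 = 1
¬¬¬(¬¬p2 → ¬p3): Łukasiewicz ¬ gives 1 − 1 = 0
(¬¬¬(¬¬p2 → ¬p3) → p1): min(1, 1 − 0 + 0.42) = 1
(p1 ∧ (¬¬¬(¬¬p2 → ¬p3) → p1)) = min(0.42, 1) = 0.42

0.42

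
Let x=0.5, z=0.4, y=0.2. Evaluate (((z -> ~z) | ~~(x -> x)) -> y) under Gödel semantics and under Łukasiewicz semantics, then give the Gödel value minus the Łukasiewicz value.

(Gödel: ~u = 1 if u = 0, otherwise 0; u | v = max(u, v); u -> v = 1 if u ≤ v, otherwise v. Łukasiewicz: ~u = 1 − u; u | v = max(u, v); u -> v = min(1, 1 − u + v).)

Gödel evaluation:
  ~z: Gödel ¬ of 0.4 = 0 (operand ≠ 0)
  (z -> ~z): 0.4 > 0, so result = 0
  (x -> x): 0.5 ≤ 0.5, so result = 1
  ~(x -> x): Gödel ¬ of 1 = 0 (operand ≠ 0)
  ~~(x -> x): Gödel ¬ of 0 = 1 (operand is 0)
  ((z -> ~z) | ~~(x -> x)) = max(0, 1) = 1
  (((z -> ~z) | ~~(x -> x)) -> y): 1 > 0.2, so result = 0.2
  Gödel value = 0.2
Łukasiewicz evaluation:
  ~z: Łukasiewicz ¬ gives 1 − 0.4 = 0.6
  (z -> ~z): min(1, 1 − 0.4 + 0.6) = 1
  (x -> x): min(1, 1 − 0.5 + 0.5) = 1
  ~(x -> x): Łukasiewicz ¬ gives 1 − 1 = 0
  ~~(x -> x): Łukasiewicz ¬ gives 1 − 0 = 1
  ((z -> ~z) | ~~(x -> x)) = max(1, 1) = 1
  (((z -> ~z) | ~~(x -> x)) -> y): min(1, 1 − 1 + 0.2) = 0.2
  Łukasiewicz value = 0.2
Difference: 0.2 − 0.2 = 0.00

0.00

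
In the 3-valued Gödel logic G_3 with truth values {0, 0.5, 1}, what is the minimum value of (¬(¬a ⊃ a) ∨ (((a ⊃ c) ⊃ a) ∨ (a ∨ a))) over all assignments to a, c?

0.50

The minimum is attained at a = 0.5, c = 0.5:
  ¬a: Gödel ¬ of 0.5 = 0 (operand ≠ 0)
  (¬a ⊃ a): 0 ≤ 0.5, so result = 1
  ¬(¬a ⊃ a): Gödel ¬ of 1 = 0 (operand ≠ 0)
  (a ⊃ c): 0.5 ≤ 0.5, so result = 1
  ((a ⊃ c) ⊃ a): 1 > 0.5, so result = 0.5
  (a ∨ a) = max(0.5, 0.5) = 0.5
  (((a ⊃ c) ⊃ a) ∨ (a ∨ a)) = max(0.5, 0.5) = 0.5
  (¬(¬a ⊃ a) ∨ (((a ⊃ c) ⊃ a) ∨ (a ∨ a))) = max(0, 0.5) = 0.5
Checking all 9 assignments confirms none give a value below 0.50.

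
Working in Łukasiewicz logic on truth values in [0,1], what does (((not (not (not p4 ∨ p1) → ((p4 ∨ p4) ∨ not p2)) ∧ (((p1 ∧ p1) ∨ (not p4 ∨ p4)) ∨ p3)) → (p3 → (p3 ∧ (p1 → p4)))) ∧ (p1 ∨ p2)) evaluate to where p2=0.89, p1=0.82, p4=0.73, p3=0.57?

0.89

not p4: Łukasiewicz ¬ gives 1 − 0.73 = 0.27
(not p4 ∨ p1) = max(0.27, 0.82) = 0.82
not (not p4 ∨ p1): Łukasiewicz ¬ gives 1 − 0.82 = 0.18
(p4 ∨ p4) = max(0.73, 0.73) = 0.73
not p2: Łukasiewicz ¬ gives 1 − 0.89 = 0.11
((p4 ∨ p4) ∨ not p2) = max(0.73, 0.11) = 0.73
(not (not p4 ∨ p1) → ((p4 ∨ p4) ∨ not p2)): min(1, 1 − 0.18 + 0.73) = 1
not (not (not p4 ∨ p1) → ((p4 ∨ p4) ∨ not p2)): Łukasiewicz ¬ gives 1 − 1 = 0
(p1 ∧ p1) = min(0.82, 0.82) = 0.82
not p4: Łukasiewicz ¬ gives 1 − 0.73 = 0.27
(not p4 ∨ p4) = max(0.27, 0.73) = 0.73
((p1 ∧ p1) ∨ (not p4 ∨ p4)) = max(0.82, 0.73) = 0.82
(((p1 ∧ p1) ∨ (not p4 ∨ p4)) ∨ p3) = max(0.82, 0.57) = 0.82
(not (not (not p4 ∨ p1) → ((p4 ∨ p4) ∨ not p2)) ∧ (((p1 ∧ p1) ∨ (not p4 ∨ p4)) ∨ p3)) = min(0, 0.82) = 0
(p1 → p4): min(1, 1 − 0.82 + 0.73) = 0.91
(p3 ∧ (p1 → p4)) = min(0.57, 0.91) = 0.57
(p3 → (p3 ∧ (p1 → p4))): min(1, 1 − 0.57 + 0.57) = 1
((not (not (not p4 ∨ p1) → ((p4 ∨ p4) ∨ not p2)) ∧ (((p1 ∧ p1) ∨ (not p4 ∨ p4)) ∨ p3)) → (p3 → (p3 ∧ (p1 → p4)))): min(1, 1 − 0 + 1) = 1
(p1 ∨ p2) = max(0.82, 0.89) = 0.89
(((not (not (not p4 ∨ p1) → ((p4 ∨ p4) ∨ not p2)) ∧ (((p1 ∧ p1) ∨ (not p4 ∨ p4)) ∨ p3)) → (p3 → (p3 ∧ (p1 → p4)))) ∧ (p1 ∨ p2)) = min(1, 0.89) = 0.89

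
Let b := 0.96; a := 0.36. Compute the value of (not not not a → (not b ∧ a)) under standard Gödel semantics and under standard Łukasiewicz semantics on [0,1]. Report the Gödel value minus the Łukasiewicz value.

0.60

Gödel evaluation:
  not a: Gödel ¬ of 0.36 = 0 (operand ≠ 0)
  not not a: Gödel ¬ of 0 = 1 (operand is 0)
  not not not a: Gödel ¬ of 1 = 0 (operand ≠ 0)
  not b: Gödel ¬ of 0.96 = 0 (operand ≠ 0)
  (not b ∧ a) = min(0, 0.36) = 0
  (not not not a → (not b ∧ a)): 0 ≤ 0, so result = 1
  Gödel value = 1
Łukasiewicz evaluation:
  not a: Łukasiewicz ¬ gives 1 − 0.36 = 0.64
  not not a: Łukasiewicz ¬ gives 1 − 0.64 = 0.36
  not not not a: Łukasiewicz ¬ gives 1 − 0.36 = 0.64
  not b: Łukasiewicz ¬ gives 1 − 0.96 = 0.04
  (not b ∧ a) = min(0.04, 0.36) = 0.04
  (not not not a → (not b ∧ a)): min(1, 1 − 0.64 + 0.04) = 0.4
  Łukasiewicz value = 0.4
Difference: 1 − 0.4 = 0.60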